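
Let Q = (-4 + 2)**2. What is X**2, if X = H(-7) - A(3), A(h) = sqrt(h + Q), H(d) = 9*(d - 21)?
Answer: (252 + sqrt(7))**2 ≈ 64844.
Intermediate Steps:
Q = 4 (Q = (-2)**2 = 4)
H(d) = -189 + 9*d (H(d) = 9*(-21 + d) = -189 + 9*d)
A(h) = sqrt(4 + h) (A(h) = sqrt(h + 4) = sqrt(4 + h))
X = -252 - sqrt(7) (X = (-189 + 9*(-7)) - sqrt(4 + 3) = (-189 - 63) - sqrt(7) = -252 - sqrt(7) ≈ -254.65)
X**2 = (-252 - sqrt(7))**2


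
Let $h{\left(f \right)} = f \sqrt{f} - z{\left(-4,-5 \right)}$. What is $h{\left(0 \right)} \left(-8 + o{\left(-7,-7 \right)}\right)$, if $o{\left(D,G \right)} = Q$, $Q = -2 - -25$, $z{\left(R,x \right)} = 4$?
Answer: $-60$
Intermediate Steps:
$Q = 23$ ($Q = -2 + 25 = 23$)
$o{\left(D,G \right)} = 23$
$h{\left(f \right)} = -4 + f^{\frac{3}{2}}$ ($h{\left(f \right)} = f \sqrt{f} - 4 = f^{\frac{3}{2}} - 4 = -4 + f^{\frac{3}{2}}$)
$h{\left(0 \right)} \left(-8 + o{\left(-7,-7 \right)}\right) = \left(-4 + 0^{\frac{3}{2}}\right) \left(-8 + 23\right) = \left(-4 + 0\right) 15 = \left(-4\right) 15 = -60$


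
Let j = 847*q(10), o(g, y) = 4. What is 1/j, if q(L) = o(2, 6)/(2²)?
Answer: 1/847 ≈ 0.0011806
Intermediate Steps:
q(L) = 1 (q(L) = 4/(2²) = 4/4 = 4*(¼) = 1)
j = 847 (j = 847*1 = 847)
1/j = 1/847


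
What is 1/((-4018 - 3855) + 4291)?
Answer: -1/3582 ≈ -0.00027917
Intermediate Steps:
1/((-4018 - 3855) + 4291) = 1/(-7873 + 4291) = 1/(-3582) = -1/3582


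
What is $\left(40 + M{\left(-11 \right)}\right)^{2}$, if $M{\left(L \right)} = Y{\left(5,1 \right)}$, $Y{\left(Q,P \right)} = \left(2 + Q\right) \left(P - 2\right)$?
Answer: $1089$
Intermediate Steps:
$Y{\left(Q,P \right)} = \left(-2 + P\right) \left(2 + Q\right)$ ($Y{\left(Q,P \right)} = \left(2 + Q\right) \left(-2 + P\right) = \left(-2 + P\right) \left(2 + Q\right)$)
$M{\left(L \right)} = -7$ ($M{\left(L \right)} = -4 - 10 + 2 \cdot 1 + 1 \cdot 5 = -4 - 10 + 2 + 5 = -7$)
$\left(40 + M{\left(-11 \right)}\right)^{2} = \left(40 - 7\right)^{2} = 33^{2} = 1089$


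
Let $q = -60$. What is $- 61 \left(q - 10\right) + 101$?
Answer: $4371$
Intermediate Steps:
$- 61 \left(q - 10\right) + 101 = - 61 \left(-60 - 10\right) + 101 = \left(-61\right) \left(-70\right) + 101 = 4270 + 101 = 4371$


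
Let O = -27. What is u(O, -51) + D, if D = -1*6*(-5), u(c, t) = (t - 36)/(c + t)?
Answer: 809/26 ≈ 31.115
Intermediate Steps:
u(c, t) = (-36 + t)/(c + t)
D = 30 (D = -6*(-5) = 30)
u(O, -51) + D = (-36 - 51)/(-27 - 51) + 30 = -87/(-78) + 30 = -1/78*(-87) + 30 = 29/26 + 30 = 809/26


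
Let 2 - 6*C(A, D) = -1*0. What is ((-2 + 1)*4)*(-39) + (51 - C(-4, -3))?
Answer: 620/3 ≈ 206.67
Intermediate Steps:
C(A, D) = 1/3 (C(A, D) = 1/3 - (-1)*0/6 = 1/3 - 1/6*0 = 1/3 + 0 = 1/3)
((-2 + 1)*4)*(-39) + (51 - C(-4, -3)) = ((-2 + 1)*4)*(-39) + (51 - 1*1/3) = -1*4*(-39) + (51 - 1/3) = -4*(-39) + 152/3 = 156 + 152/3 = 620/3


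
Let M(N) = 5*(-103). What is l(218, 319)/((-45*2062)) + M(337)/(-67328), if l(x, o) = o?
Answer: 13154609/3123682560 ≈ 0.0042112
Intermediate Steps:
M(N) = -515
l(218, 319)/((-45*2062)) + M(337)/(-67328) = 319/((-45*2062)) - 515/(-67328) = 319/(-92790) - 515*(-1/67328) = 319*(-1/92790) + 515/67328 = -319/92790 + 515/67328 = 13154609/3123682560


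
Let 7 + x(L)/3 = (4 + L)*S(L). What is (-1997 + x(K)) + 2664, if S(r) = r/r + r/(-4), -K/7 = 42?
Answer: -64169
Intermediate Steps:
K = -294 (K = -7*42 = -294)
S(r) = 1 - r/4 (S(r) = 1 + r*(-1/4) = 1 - r/4)
x(L) = -21 + 3*(1 - L/4)*(4 + L) (x(L) = -21 + 3*((4 + L)*(1 - L/4)) = -21 + 3*((1 - L/4)*(4 + L)) = -21 + 3*(1 - L/4)*(4 + L))
(-1997 + x(K)) + 2664 = (-1997 + (-9 - 3/4*(-294)**2)) + 2664 = (-1997 + (-9 - 3/4*86436)) + 2664 = (-1997 + (-9 - 64827)) + 2664 = (-1997 - 64836) + 2664 = -66833 + 2664 = -64169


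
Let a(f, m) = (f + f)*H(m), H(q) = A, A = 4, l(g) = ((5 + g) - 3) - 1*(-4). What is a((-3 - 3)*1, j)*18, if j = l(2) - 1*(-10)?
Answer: -864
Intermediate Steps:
l(g) = 6 + g (l(g) = (2 + g) + 4 = 6 + g)
H(q) = 4
j = 18 (j = (6 + 2) - 1*(-10) = 8 + 10 = 18)
a(f, m) = 8*f (a(f, m) = (f + f)*4 = (2*f)*4 = 8*f)
a((-3 - 3)*1, j)*18 = (8*((-3 - 3)*1))*18 = (8*(-6*1))*18 = (8*(-6))*18 = -48*18 = -864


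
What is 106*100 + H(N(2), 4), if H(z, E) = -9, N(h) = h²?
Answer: 10591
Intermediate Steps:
106*100 + H(N(2), 4) = 106*100 - 9 = 10600 - 9 = 10591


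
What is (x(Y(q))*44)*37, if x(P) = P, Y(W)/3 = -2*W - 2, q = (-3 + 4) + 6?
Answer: -78144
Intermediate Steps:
q = 7 (q = 1 + 6 = 7)
Y(W) = -6 - 6*W (Y(W) = 3*(-2*W - 2) = 3*(-2 - 2*W) = -6 - 6*W)
(x(Y(q))*44)*37 = ((-6 - 6*7)*44)*37 = ((-6 - 42)*44)*37 = -48*44*37 = -2112*37 = -78144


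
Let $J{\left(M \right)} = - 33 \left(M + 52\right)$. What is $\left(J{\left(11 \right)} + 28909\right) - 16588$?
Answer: $10242$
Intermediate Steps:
$J{\left(M \right)} = -1716 - 33 M$ ($J{\left(M \right)} = - 33 \left(52 + M\right) = -1716 - 33 M$)
$\left(J{\left(11 \right)} + 28909\right) - 16588 = \left(\left(-1716 - 363\right) + 28909\right) - 16588 = \left(-2079 + 28909\right) - 16588 = 26830 - 16588 = 10242$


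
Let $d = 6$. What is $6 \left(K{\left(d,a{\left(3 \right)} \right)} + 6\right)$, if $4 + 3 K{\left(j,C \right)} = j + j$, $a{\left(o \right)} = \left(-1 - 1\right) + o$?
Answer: $52$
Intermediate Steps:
$a{\left(o \right)} = -2 + o$
$K{\left(j,C \right)} = - \frac{4}{3} + \frac{2 j}{3}$ ($K{\left(j,C \right)} = - \frac{4}{3} + \frac{j + j}{3} = - \frac{4}{3} + \frac{2 j}{3}$)
$6 \left(K{\left(d,a{\left(3 \right)} \right)} + 6\right) = 6 \left(\left(- \frac{4}{3} + \frac{2}{3} \cdot 6\right) + 6\right) = 6 \left(\left(- \frac{4}{3} + 4\right) + 6\right) = 6 \left(\frac{8}{3} + 6\right) = 6 \cdot \frac{26}{3} = 52$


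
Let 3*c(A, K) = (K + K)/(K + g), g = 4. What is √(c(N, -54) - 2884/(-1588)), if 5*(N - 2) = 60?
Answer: √9992887/1985 ≈ 1.5925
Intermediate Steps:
N = 14 (N = 2 + (⅕)*60 = 2 + 12 = 14)
c(A, K) = 2*K/(3*(4 + K)) (c(A, K) = ((K + K)/(K + 4))/3 = ((2*K)/(4 + K))/3 = (2*K/(4 + K))/3 = 2*K/(3*(4 + K)))
√(c(N, -54) - 2884/(-1588)) = √((⅔)*(-54)/(4 - 54) - 2884/(-1588)) = √((⅔)*(-54)/(-50) - 2884*(-1/1588)) = √((⅔)*(-54)*(-1/50) + 721/397) = √(18/25 + 721/397) = √(25171/9925) = √9992887/1985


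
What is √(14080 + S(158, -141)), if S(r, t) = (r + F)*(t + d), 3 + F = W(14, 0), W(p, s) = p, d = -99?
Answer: 4*I*√1655 ≈ 162.73*I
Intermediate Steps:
F = 11 (F = -3 + 14 = 11)
S(r, t) = (-99 + t)*(11 + r) (S(r, t) = (r + 11)*(t - 99) = (11 + r)*(-99 + t) = (-99 + t)*(11 + r))
√(14080 + S(158, -141)) = √(14080 + (-1089 - 99*158 + 11*(-141) + 158*(-141))) = √(14080 + (-1089 - 15642 - 1551 - 22278)) = √(14080 - 40560) = √(-26480) = 4*I*√1655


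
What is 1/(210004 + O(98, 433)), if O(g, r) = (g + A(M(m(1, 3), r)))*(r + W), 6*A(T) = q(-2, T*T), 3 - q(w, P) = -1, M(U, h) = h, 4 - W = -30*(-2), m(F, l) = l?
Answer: 3/741604 ≈ 4.0453e-6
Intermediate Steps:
W = -56 (W = 4 - (-30)*(-2) = 4 - 1*60 = 4 - 60 = -56)
q(w, P) = 4 (q(w, P) = 3 - 1*(-1) = 3 + 1 = 4)
A(T) = ⅔ (A(T) = (⅙)*4 = ⅔)
O(g, r) = (-56 + r)*(⅔ + g) (O(g, r) = (g + ⅔)*(r - 56) = (⅔ + g)*(-56 + r) = (-56 + r)*(⅔ + g))
1/(210004 + O(98, 433)) = 1/(210004 + (-112/3 - 56*98 + (⅔)*433 + 98*433)) = 1/(210004 + (-112/3 - 5488 + 866/3 + 42434)) = 1/(210004 + 111592/3) = 1/(741604/3) = 3/741604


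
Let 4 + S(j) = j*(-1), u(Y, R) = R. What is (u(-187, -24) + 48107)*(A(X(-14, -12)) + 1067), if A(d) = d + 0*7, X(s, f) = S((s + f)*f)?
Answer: 36110333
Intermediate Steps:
S(j) = -4 - j (S(j) = -4 + j*(-1) = -4 - j)
X(s, f) = -4 - f*(f + s) (X(s, f) = -4 - (s + f)*f = -4 - (f + s)*f = -4 - f*(f + s))
A(d) = d (A(d) = d + 0 = d)
(u(-187, -24) + 48107)*(A(X(-14, -12)) + 1067) = (-24 + 48107)*((-4 - 1*(-12)*(-12 - 14)) + 1067) = 48083*((-4 - 1*(-12)*(-26)) + 1067) = 48083*((-4 - 312) + 1067) = 48083*(-316 + 1067) = 48083*751 = 36110333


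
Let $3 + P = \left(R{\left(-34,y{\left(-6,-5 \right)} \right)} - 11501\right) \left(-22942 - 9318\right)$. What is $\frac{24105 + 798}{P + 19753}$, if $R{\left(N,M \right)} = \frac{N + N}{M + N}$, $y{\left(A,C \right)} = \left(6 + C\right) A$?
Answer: $\frac{24903}{370987168} \approx 6.7126 \cdot 10^{-5}$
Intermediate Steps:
$y{\left(A,C \right)} = A \left(6 + C\right)$
$R{\left(N,M \right)} = \frac{2 N}{M + N}$
$P = 370967415$ ($P = -3 + \left(2 \left(-34\right) \frac{1}{- 6 \left(6 - 5\right) - 34} - 11501\right) \left(-22942 - 9318\right) = -3 + \left(2 \left(-34\right) \frac{1}{\left(-6\right) 1 - 34} - 11501\right) \left(-32260\right) = -3 + \left(2 \left(-34\right) \frac{1}{-6 - 34} - 11501\right) \left(-32260\right) = -3 + \left(2 \left(-34\right) \frac{1}{-40} - 11501\right) \left(-32260\right) = -3 + \left(2 \left(-34\right) \left(- \frac{1}{40}\right) - 11501\right) \left(-32260\right) = -3 + \left(\frac{17}{10} - 11501\right) \left(-32260\right) = -3 - -370967418 = -3 + 370967418 = 370967415$)
$\frac{24105 + 798}{P + 19753} = \frac{24105 + 798}{370967415 + 19753} = \frac{24903}{370987168}$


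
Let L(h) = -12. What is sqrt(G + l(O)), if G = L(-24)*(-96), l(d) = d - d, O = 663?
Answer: 24*sqrt(2) ≈ 33.941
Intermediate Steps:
l(d) = 0
G = 1152 (G = -12*(-96) = 1152)
sqrt(G + l(O)) = sqrt(1152 + 0) = sqrt(1152) = 24*sqrt(2)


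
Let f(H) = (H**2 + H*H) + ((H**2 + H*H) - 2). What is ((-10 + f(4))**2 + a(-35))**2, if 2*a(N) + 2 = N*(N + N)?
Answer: 15429184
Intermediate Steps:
a(N) = -1 + N**2 (a(N) = -1 + (N*(N + N))/2 = -1 + (N*(2*N))/2 = -1 + (2*N**2)/2 = -1 + N**2)
f(H) = -2 + 4*H**2 (f(H) = (H**2 + H**2) + ((H**2 + H**2) - 2) = 2*H**2 + (2*H**2 - 2) = 2*H**2 + (-2 + 2*H**2) = -2 + 4*H**2)
((-10 + f(4))**2 + a(-35))**2 = ((-10 + (-2 + 4*4**2))**2 + (-1 + (-35)**2))**2 = ((-10 + (-2 + 4*16))**2 + (-1 + 1225))**2 = ((-10 + (-2 + 64))**2 + 1224)**2 = ((-10 + 62)**2 + 1224)**2 = (52**2 + 1224)**2 = (2704 + 1224)**2 = 3928**2 = 15429184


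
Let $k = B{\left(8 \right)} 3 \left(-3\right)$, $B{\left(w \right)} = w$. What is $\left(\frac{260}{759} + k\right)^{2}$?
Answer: $\frac{2958054544}{576081} \approx 5134.8$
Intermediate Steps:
$k = -72$ ($k = 8 \cdot 3 \left(-3\right) = 8 \left(-9\right) = -72$)
$\left(\frac{260}{759} + k\right)^{2} = \left(\frac{260}{759} - 72\right)^{2} = \left(- \frac{54388}{759}\right)^{2} = \frac{2958054544}{576081}$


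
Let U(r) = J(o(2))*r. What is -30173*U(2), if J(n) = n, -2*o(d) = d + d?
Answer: 120692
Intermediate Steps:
o(d) = -d (o(d) = -(d + d)/2 = -d)
U(r) = -2*r (U(r) = (-1*2)*r = -2*r)
-30173*U(2) = -(-60346)*2 = -30173*(-4) = 120692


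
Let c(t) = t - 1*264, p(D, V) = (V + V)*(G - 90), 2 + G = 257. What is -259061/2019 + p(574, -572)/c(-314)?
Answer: 115684591/583491 ≈ 198.26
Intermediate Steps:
G = 255 (G = -2 + 257 = 255)
p(D, V) = 330*V (p(D, V) = (V + V)*(255 - 90) = (2*V)*165 = 330*V)
c(t) = -264 + t (c(t) = t - 264 = -264 + t)
-259061/2019 + p(574, -572)/c(-314) = -259061/2019 + (330*(-572))/(-264 - 314) = -259061*1/2019 - 188760/(-578) = -259061/2019 - 188760*(-1/578) = -259061/2019 + 94380/289 = 115684591/583491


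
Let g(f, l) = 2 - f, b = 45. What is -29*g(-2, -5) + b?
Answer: -71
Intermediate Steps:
-29*g(-2, -5) + b = -29*(2 - 1*(-2)) + 45 = -29*(2 + 2) + 45 = -29*4 + 45 = -116 + 45 = -71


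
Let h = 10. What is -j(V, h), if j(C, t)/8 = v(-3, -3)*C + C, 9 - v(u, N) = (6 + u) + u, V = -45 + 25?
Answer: 1600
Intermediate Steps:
V = -20
v(u, N) = 3 - 2*u (v(u, N) = 9 - ((6 + u) + u) = 9 - (6 + 2*u) = 9 + (-6 - 2*u) = 3 - 2*u)
j(C, t) = 80*C (j(C, t) = 8*((3 - 2*(-3))*C + C) = 8*((3 + 6)*C + C) = 8*(9*C + C) = 8*(10*C) = 80*C)
-j(V, h) = -80*(-20) = -1*(-1600) = 1600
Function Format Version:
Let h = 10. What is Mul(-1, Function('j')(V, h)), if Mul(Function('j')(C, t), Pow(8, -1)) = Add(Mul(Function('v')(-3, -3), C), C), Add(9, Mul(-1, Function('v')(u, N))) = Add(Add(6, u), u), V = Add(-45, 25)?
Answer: 1600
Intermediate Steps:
V = -20
Function('v')(u, N) = Add(3, Mul(-2, u)) (Function('v')(u, N) = Add(9, Mul(-1, Add(Add(6, u), u))) = Add(9, Mul(-1, Add(6, Mul(2, u)))) = Add(9, Add(-6, Mul(-2, u))) = Add(3, Mul(-2, u)))
Function('j')(C, t) = Mul(80, C) (Function('j')(C, t) = Mul(8, Add(Mul(Add(3, Mul(-2, -3)), C), C)) = Mul(8, Add(Mul(Add(3, 6), C), C)) = Mul(8, Add(Mul(9, C), C)) = Mul(8, Mul(10, C)) = Mul(80, C))
Mul(-1, Function('j')(V, h)) = Mul(-1, Mul(80, -20)) = Mul(-1, -1600) = 1600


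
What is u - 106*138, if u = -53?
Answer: -14681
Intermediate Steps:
u - 106*138 = -53 - 106*138 = -53 - 14628 = -14681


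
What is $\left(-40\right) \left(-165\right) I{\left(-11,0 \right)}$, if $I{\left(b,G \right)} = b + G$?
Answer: $-72600$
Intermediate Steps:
$I{\left(b,G \right)} = G + b$
$\left(-40\right) \left(-165\right) I{\left(-11,0 \right)} = \left(-40\right) \left(-165\right) \left(0 - 11\right) = 6600 \left(-11\right) = -72600$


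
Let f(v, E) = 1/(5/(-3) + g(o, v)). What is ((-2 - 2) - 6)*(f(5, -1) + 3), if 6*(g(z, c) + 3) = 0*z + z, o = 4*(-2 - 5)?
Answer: -405/14 ≈ -28.929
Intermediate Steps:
o = -28 (o = 4*(-7) = -28)
g(z, c) = -3 + z/6 (g(z, c) = -3 + (0*z + z)/6 = -3 + (0 + z)/6 = -3 + z/6)
f(v, E) = -3/28 (f(v, E) = 1/(5/(-3) + (-3 + (1/6)*(-28))) = 1/(5*(-1/3) + (-3 - 14/3)) = 1/(-5/3 - 23/3) = 1/(-28/3) = -3/28)
((-2 - 2) - 6)*(f(5, -1) + 3) = ((-2 - 2) - 6)*(-3/28 + 3) = (-4 - 6)*(81/28) = -10*81/28 = -405/14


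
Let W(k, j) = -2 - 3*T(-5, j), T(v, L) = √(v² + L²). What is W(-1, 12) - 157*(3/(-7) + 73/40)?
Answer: -72867/280 ≈ -260.24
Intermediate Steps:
T(v, L) = √(L² + v²)
W(k, j) = -2 - 3*√(25 + j²) (W(k, j) = -2 - 3*√(j² + (-5)²) = -2 - 3*√(j² + 25) = -2 - 3*√(25 + j²))
W(-1, 12) - 157*(3/(-7) + 73/40) = (-2 - 3*√(25 + 12²)) - 157*(3/(-7) + 73/40) = (-2 - 3*√(25 + 144)) - 157*(3*(-⅐) + 73*(1/40)) = (-2 - 3*√169) - 157*(-3/7 + 73/40) = (-2 - 3*13) - 157*391/280 = (-2 - 39) - 61387/280 = -41 - 61387/280 = -72867/280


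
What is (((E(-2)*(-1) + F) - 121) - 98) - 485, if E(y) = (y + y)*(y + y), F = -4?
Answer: -724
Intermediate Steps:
E(y) = 4*y² (E(y) = (2*y)*(2*y) = 4*y²)
(((E(-2)*(-1) + F) - 121) - 98) - 485 = ((((4*(-2)²)*(-1) - 4) - 121) - 98) - 485 = ((((4*4)*(-1) - 4) - 121) - 98) - 485 = (((16*(-1) - 4) - 121) - 98) - 485 = (((-16 - 4) - 121) - 98) - 485 = ((-20 - 121) - 98) - 485 = (-141 - 98) - 485 = -239 - 485 = -724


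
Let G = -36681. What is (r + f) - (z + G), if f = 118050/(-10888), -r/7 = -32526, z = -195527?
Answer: 2503582135/5444 ≈ 4.5988e+5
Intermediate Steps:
r = 227682 (r = -7*(-32526) = 227682)
f = -59025/5444 (f = 118050*(-1/10888) = -59025/5444 ≈ -10.842)
(r + f) - (z + G) = (227682 - 59025/5444) - (-195527 - 36681) = 1239441783/5444 - 1*(-232208) = 1239441783/5444 + 232208 = 2503582135/5444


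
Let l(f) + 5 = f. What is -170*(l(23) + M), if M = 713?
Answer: -124270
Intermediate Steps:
l(f) = -5 + f
-170*(l(23) + M) = -170*((-5 + 23) + 713) = -170*(18 + 713) = -170*731 = -124270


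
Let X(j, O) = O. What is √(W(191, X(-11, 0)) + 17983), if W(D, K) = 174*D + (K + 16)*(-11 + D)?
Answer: √54097 ≈ 232.59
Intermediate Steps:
W(D, K) = 174*D + (-11 + D)*(16 + K) (W(D, K) = 174*D + (16 + K)*(-11 + D) = 174*D + (-11 + D)*(16 + K))
√(W(191, X(-11, 0)) + 17983) = √((-176 - 11*0 + 190*191 + 191*0) + 17983) = √((-176 + 0 + 36290 + 0) + 17983) = √(36114 + 17983) = √54097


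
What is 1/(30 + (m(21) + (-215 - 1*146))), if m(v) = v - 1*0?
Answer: -1/310 ≈ -0.0032258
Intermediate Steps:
m(v) = v (m(v) = v + 0 = v)
1/(30 + (m(21) + (-215 - 1*146))) = 1/(30 + (21 + (-215 - 1*146))) = 1/(30 + (21 + (-215 - 146))) = 1/(30 + (21 - 361)) = 1/(30 - 340) = 1/(-310) = -1/310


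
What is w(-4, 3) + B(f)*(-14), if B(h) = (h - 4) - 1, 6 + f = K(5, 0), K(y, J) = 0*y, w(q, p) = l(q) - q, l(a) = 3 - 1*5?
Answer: 156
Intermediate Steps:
l(a) = -2 (l(a) = 3 - 5 = -2)
w(q, p) = -2 - q
K(y, J) = 0
f = -6 (f = -6 + 0 = -6)
B(h) = -5 + h (B(h) = (-4 + h) - 1 = -5 + h)
w(-4, 3) + B(f)*(-14) = (-2 - 1*(-4)) + (-5 - 6)*(-14) = (-2 + 4) - 11*(-14) = 2 + 154 = 156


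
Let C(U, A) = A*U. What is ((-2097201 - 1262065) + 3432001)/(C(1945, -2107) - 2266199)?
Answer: -24245/2121438 ≈ -0.011429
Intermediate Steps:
((-2097201 - 1262065) + 3432001)/(C(1945, -2107) - 2266199) = ((-2097201 - 1262065) + 3432001)/(-2107*1945 - 2266199) = (-3359266 + 3432001)/(-4098115 - 2266199) = 72735/(-6364314) = 72735*(-1/6364314) = -24245/2121438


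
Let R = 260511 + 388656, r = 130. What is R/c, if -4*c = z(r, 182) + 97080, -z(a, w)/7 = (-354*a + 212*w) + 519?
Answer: -2596668/145499 ≈ -17.847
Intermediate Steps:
R = 649167
z(a, w) = -3633 - 1484*w + 2478*a (z(a, w) = -7*((-354*a + 212*w) + 519) = -7*(519 - 354*a + 212*w) = -3633 - 1484*w + 2478*a)
c = -145499/4 (c = -((-3633 - 1484*182 + 2478*130) + 97080)/4 = -((-3633 - 270088 + 322140) + 97080)/4 = -(48419 + 97080)/4 = -1/4*145499 = -145499/4 ≈ -36375.)
R/c = 649167/(-145499/4) = 649167*(-4/145499) = -2596668/145499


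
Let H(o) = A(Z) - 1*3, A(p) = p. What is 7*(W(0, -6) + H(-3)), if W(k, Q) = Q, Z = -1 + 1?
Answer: -63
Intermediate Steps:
Z = 0
H(o) = -3 (H(o) = 0 - 1*3 = 0 - 3 = -3)
7*(W(0, -6) + H(-3)) = 7*(-6 - 3) = 7*(-9) = -63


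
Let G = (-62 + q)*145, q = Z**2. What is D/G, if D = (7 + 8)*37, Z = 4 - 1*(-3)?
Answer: -111/377 ≈ -0.29443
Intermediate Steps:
Z = 7 (Z = 4 + 3 = 7)
D = 555 (D = 15*37 = 555)
q = 49 (q = 7**2 = 49)
G = -1885 (G = (-62 + 49)*145 = -13*145 = -1885)
D/G = 555/(-1885) = 555*(-1/1885) = -111/377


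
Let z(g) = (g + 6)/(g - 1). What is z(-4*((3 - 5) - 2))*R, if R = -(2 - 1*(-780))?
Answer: -17204/15 ≈ -1146.9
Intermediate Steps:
z(g) = (6 + g)/(-1 + g)
R = -782 (R = -(2 + 780) = -1*782 = -782)
z(-4*((3 - 5) - 2))*R = ((6 - 4*((3 - 5) - 2))/(-1 - 4*((3 - 5) - 2)))*(-782) = ((6 - 4*(-2 - 2))/(-1 - 4*(-2 - 2)))*(-782) = ((6 - 4*(-4))/(-1 - 4*(-4)))*(-782) = ((6 + 16)/(-1 + 16))*(-782) = (22/15)*(-782) = -17204/15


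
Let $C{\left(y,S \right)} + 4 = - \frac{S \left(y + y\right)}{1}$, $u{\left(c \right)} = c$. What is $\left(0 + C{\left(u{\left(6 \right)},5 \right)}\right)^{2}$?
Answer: $4096$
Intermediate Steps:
$C{\left(y,S \right)} = -4 - 2 S y$ ($C{\left(y,S \right)} = -4 - \frac{S \left(y + y\right)}{1} = -4 - S 2 y 1 = -4 - 2 S y 1 = -4 - 2 S y$)
$\left(0 + C{\left(u{\left(6 \right)},5 \right)}\right)^{2} = \left(0 - \left(4 + 10 \cdot 6\right)\right)^{2} = \left(0 - 64\right)^{2} = \left(-64\right)^{2} = 4096$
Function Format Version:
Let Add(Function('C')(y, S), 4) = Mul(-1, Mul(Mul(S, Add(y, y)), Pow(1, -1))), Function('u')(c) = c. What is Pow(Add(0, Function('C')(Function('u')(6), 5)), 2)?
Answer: 4096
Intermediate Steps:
Function('C')(y, S) = Add(-4, Mul(-2, S, y)) (Function('C')(y, S) = Add(-4, Mul(-1, Mul(Mul(S, Add(y, y)), Pow(1, -1)))) = Add(-4, Mul(-1, Mul(Mul(S, Mul(2, y)), 1))) = Add(-4, Mul(-1, Mul(Mul(2, S, y), 1))) = Add(-4, Mul(-1, Mul(2, S, y))) = Add(-4, Mul(-2, S, y)))
Pow(Add(0, Function('C')(Function('u')(6), 5)), 2) = Pow(Add(0, Add(-4, Mul(-2, 5, 6))), 2) = Pow(Add(0, Add(-4, -60)), 2) = Pow(Add(0, -64), 2) = Pow(-64, 2) = 4096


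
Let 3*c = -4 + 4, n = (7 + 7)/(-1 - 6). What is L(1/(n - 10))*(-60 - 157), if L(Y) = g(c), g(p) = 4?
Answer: -868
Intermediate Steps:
n = -2 (n = 14/(-7) = 14*(-⅐) = -2)
c = 0 (c = (-4 + 4)/3 = (⅓)*0 = 0)
L(Y) = 4
L(1/(n - 10))*(-60 - 157) = 4*(-60 - 157) = 4*(-217) = -868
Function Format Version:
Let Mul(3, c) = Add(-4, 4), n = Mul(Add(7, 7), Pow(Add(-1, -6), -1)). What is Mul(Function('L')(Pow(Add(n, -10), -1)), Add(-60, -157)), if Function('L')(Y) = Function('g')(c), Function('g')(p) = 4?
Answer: -868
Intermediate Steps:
n = -2 (n = Mul(14, Pow(-7, -1)) = Mul(14, Rational(-1, 7)) = -2)
c = 0 (c = Mul(Rational(1, 3), Add(-4, 4)) = Mul(Rational(1, 3), 0) = 0)
Function('L')(Y) = 4
Mul(Function('L')(Pow(Add(n, -10), -1)), Add(-60, -157)) = Mul(4, Add(-60, -157)) = Mul(4, -217) = -868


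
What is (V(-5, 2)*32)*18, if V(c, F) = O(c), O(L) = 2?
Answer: 1152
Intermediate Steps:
V(c, F) = 2
(V(-5, 2)*32)*18 = (2*32)*18 = 64*18 = 1152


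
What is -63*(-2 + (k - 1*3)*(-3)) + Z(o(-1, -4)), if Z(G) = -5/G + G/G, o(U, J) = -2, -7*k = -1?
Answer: -821/2 ≈ -410.50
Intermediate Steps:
k = 1/7 (k = -1/7*(-1) = 1/7 ≈ 0.14286)
Z(G) = 1 - 5/G (Z(G) = -5/G + 1 = 1 - 5/G)
-63*(-2 + (k - 1*3)*(-3)) + Z(o(-1, -4)) = -63*(-2 + (1/7 - 1*3)*(-3)) + (-5 - 2)/(-2) = -63*(-2 + (1/7 - 3)*(-3)) - 1/2*(-7) = -63*(-2 - 20/7*(-3)) + 7/2 = -63*(-2 + 60/7) + 7/2 = -63*46/7 + 7/2 = -414 + 7/2 = -821/2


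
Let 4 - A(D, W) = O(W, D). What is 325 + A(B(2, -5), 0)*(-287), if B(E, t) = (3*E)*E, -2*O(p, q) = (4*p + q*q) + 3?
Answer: -43835/2 ≈ -21918.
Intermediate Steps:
O(p, q) = -3/2 - 2*p - q²/2 (O(p, q) = -((4*p + q*q) + 3)/2 = -((4*p + q²) + 3)/2 = -((q² + 4*p) + 3)/2 = -(3 + q² + 4*p)/2 = -3/2 - 2*p - q²/2)
B(E, t) = 3*E²
A(D, W) = 11/2 + D²/2 + 2*W (A(D, W) = 4 - (-3/2 - 2*W - D²/2) = 4 + (3/2 + D²/2 + 2*W) = 11/2 + D²/2 + 2*W)
325 + A(B(2, -5), 0)*(-287) = 325 + (11/2 + (3*2²)²/2 + 2*0)*(-287) = 325 + (11/2 + (3*4)²/2 + 0)*(-287) = 325 + (11/2 + (½)*12² + 0)*(-287) = 325 + (11/2 + (½)*144 + 0)*(-287) = 325 + (11/2 + 72 + 0)*(-287) = 325 + (155/2)*(-287) = 325 - 44485/2 = -43835/2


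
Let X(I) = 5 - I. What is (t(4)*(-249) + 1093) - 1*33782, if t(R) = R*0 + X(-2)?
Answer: -34432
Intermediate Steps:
t(R) = 7 (t(R) = R*0 + (5 - 1*(-2)) = 0 + (5 + 2) = 0 + 7 = 7)
(t(4)*(-249) + 1093) - 1*33782 = (7*(-249) + 1093) - 1*33782 = (-1743 + 1093) - 33782 = -650 - 33782 = -34432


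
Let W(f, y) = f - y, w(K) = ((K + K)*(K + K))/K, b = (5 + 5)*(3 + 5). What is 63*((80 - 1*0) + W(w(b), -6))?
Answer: 25578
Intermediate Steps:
b = 80 (b = 10*8 = 80)
w(K) = 4*K (w(K) = ((2*K)*(2*K))/K = (4*K²)/K = 4*K)
63*((80 - 1*0) + W(w(b), -6)) = 63*((80 - 1*0) + (4*80 - 1*(-6))) = 63*((80 + 0) + (320 + 6)) = 63*(80 + 326) = 63*406 = 25578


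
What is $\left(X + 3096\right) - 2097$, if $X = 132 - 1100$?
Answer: $31$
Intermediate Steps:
$X = -968$
$\left(X + 3096\right) - 2097 = \left(-968 + 3096\right) - 2097 = 2128 - 2097 = 31$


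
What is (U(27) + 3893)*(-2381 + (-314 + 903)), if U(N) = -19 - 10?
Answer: -6924288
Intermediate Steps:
U(N) = -29
(U(27) + 3893)*(-2381 + (-314 + 903)) = (-29 + 3893)*(-2381 + (-314 + 903)) = 3864*(-2381 + 589) = 3864*(-1792) = -6924288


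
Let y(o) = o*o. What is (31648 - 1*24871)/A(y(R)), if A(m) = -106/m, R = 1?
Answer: -6777/106 ≈ -63.934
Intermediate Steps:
y(o) = o²
(31648 - 1*24871)/A(y(R)) = (31648 - 1*24871)/((-106/(1²))) = (31648 - 24871)/((-106/1)) = 6777/((-106*1)) = 6777/(-106) = 6777*(-1/106) = -6777/106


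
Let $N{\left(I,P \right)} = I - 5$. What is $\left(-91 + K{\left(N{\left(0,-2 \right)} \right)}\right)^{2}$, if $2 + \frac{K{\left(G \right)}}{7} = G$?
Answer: $19600$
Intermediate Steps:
$N{\left(I,P \right)} = -5 + I$
$K{\left(G \right)} = -14 + 7 G$
$\left(-91 + K{\left(N{\left(0,-2 \right)} \right)}\right)^{2} = \left(-91 + \left(-14 + 7 \left(-5 + 0\right)\right)\right)^{2} = \left(-91 + \left(-14 + 7 \left(-5\right)\right)\right)^{2} = \left(-91 - 49\right)^{2} = \left(-140\right)^{2} = 19600$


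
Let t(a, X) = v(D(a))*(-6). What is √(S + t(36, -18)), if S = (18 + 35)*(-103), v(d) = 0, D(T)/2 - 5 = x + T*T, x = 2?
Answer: I*√5459 ≈ 73.885*I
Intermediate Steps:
D(T) = 14 + 2*T² (D(T) = 10 + 2*(2 + T*T) = 10 + 2*(2 + T²) = 10 + (4 + 2*T²) = 14 + 2*T²)
t(a, X) = 0 (t(a, X) = 0*(-6) = 0)
S = -5459 (S = 53*(-103) = -5459)
√(S + t(36, -18)) = √(-5459 + 0) = √(-5459) = I*√5459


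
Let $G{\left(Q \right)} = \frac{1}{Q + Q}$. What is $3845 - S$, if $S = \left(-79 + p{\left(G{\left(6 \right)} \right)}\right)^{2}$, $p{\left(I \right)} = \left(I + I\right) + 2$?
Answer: $- \frac{74101}{36} \approx -2058.4$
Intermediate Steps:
$G{\left(Q \right)} = \frac{1}{2 Q}$
$p{\left(I \right)} = 2 + 2 I$ ($p{\left(I \right)} = 2 I + 2 = 2 + 2 I$)
$S = \frac{212521}{36}$ ($S = \left(-79 + \left(2 + 2 \frac{1}{2 \cdot 6}\right)\right)^{2} = \left(-79 + \left(2 + 2 \cdot \frac{1}{2} \cdot \frac{1}{6}\right)\right)^{2} = \left(-79 + \left(2 + 2 \cdot \frac{1}{12}\right)\right)^{2} = \left(-79 + \left(2 + \frac{1}{6}\right)\right)^{2} = \left(-79 + \frac{13}{6}\right)^{2} = \left(- \frac{461}{6}\right)^{2} = \frac{212521}{36} \approx 5903.4$)
$3845 - S = 3845 - \frac{212521}{36} = - \frac{74101}{36}$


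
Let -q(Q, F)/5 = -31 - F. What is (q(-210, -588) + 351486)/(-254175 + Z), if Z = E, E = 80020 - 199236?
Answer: -348701/373391 ≈ -0.93388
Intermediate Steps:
E = -119216
q(Q, F) = 155 + 5*F (q(Q, F) = -5*(-31 - F) = 155 + 5*F)
Z = -119216
(q(-210, -588) + 351486)/(-254175 + Z) = ((155 + 5*(-588)) + 351486)/(-254175 - 119216) = ((155 - 2940) + 351486)/(-373391) = (-2785 + 351486)*(-1/373391) = 348701*(-1/373391) = -348701/373391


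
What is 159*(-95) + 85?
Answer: -15020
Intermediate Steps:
159*(-95) + 85 = -15105 + 85 = -15020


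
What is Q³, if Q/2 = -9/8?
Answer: -729/64 ≈ -11.391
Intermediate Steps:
Q = -9/4 (Q = 2*(-9/8) = -9/4 ≈ -2.2500)
Q³ = (-9/4)³ = -729/64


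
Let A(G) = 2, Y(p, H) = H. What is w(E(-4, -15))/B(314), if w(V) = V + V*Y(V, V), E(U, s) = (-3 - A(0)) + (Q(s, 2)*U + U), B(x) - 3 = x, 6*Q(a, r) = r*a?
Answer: 132/317 ≈ 0.41640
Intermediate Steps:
Q(a, r) = a*r/6 (Q(a, r) = (r*a)/6 = (a*r)/6 = a*r/6)
B(x) = 3 + x
E(U, s) = -5 + U + U*s/3 (E(U, s) = (-3 - 1*2) + (((⅙)*s*2)*U + U) = (-3 - 2) + ((s/3)*U + U) = -5 + (U*s/3 + U) = -5 + (U + U*s/3) = -5 + U + U*s/3)
w(V) = V + V² (w(V) = V + V*V = V + V²)
w(E(-4, -15))/B(314) = ((-5 - 4 + (⅓)*(-4)*(-15))*(1 + (-5 - 4 + (⅓)*(-4)*(-15))))/(3 + 314) = ((-5 - 4 + 20)*(1 + (-5 - 4 + 20)))/317 = (11*(1 + 11))*(1/317) = (11*12)*(1/317) = 132*(1/317) = 132/317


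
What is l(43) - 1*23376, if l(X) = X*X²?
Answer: 56131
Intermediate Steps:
l(X) = X³
l(43) - 1*23376 = 43³ - 1*23376 = 79507 - 23376 = 56131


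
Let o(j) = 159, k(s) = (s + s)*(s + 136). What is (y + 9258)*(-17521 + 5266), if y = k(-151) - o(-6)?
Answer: -167023395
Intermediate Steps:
k(s) = 2*s*(136 + s) (k(s) = (2*s)*(136 + s) = 2*s*(136 + s))
y = 4371 (y = 2*(-151)*(136 - 151) - 1*159 = 2*(-151)*(-15) - 159 = 4530 - 159 = 4371)
(y + 9258)*(-17521 + 5266) = (4371 + 9258)*(-17521 + 5266) = 13629*(-12255) = -167023395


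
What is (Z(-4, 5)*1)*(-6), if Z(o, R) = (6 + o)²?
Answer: -24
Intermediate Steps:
(Z(-4, 5)*1)*(-6) = ((6 - 4)²*1)*(-6) = (2²*1)*(-6) = (4*1)*(-6) = 4*(-6) = -24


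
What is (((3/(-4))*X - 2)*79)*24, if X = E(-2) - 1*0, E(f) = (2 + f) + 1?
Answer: -5214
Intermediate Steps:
E(f) = 3 + f
X = 1 (X = (3 - 2) - 1*0 = 1 + 0 = 1)
(((3/(-4))*X - 2)*79)*24 = (((3/(-4))*1 - 2)*79)*24 = (((3*(-¼))*1 - 2)*79)*24 = ((-¾*1 - 2)*79)*24 = ((-¾ - 2)*79)*24 = -11/4*79*24 = -869/4*24 = -5214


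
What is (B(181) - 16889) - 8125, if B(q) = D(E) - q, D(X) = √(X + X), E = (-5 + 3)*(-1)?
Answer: -25193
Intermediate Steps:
E = 2 (E = -2*(-1) = 2)
D(X) = √2*√X (D(X) = √(2*X) = √2*√X)
B(q) = 2 - q (B(q) = √2*√2 - q = 2 - q)
(B(181) - 16889) - 8125 = ((2 - 1*181) - 16889) - 8125 = ((2 - 181) - 16889) - 8125 = (-179 - 16889) - 8125 = -17068 - 8125 = -25193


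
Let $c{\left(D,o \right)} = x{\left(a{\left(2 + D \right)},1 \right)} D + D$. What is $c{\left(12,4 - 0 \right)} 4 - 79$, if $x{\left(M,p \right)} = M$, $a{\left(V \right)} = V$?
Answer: $641$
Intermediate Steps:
$c{\left(D,o \right)} = D + D \left(2 + D\right)$ ($c{\left(D,o \right)} = \left(2 + D\right) D + D = D \left(2 + D\right) + D = D + D \left(2 + D\right)$)
$c{\left(12,4 - 0 \right)} 4 - 79 = 12 \left(3 + 12\right) 4 - 79 = 12 \cdot 15 \cdot 4 - 79 = 180 \cdot 4 - 79 = 720 - 79 = 641$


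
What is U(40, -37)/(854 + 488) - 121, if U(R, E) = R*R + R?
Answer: -80371/671 ≈ -119.78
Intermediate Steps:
U(R, E) = R + R**2 (U(R, E) = R**2 + R = R + R**2)
U(40, -37)/(854 + 488) - 121 = (40*(1 + 40))/(854 + 488) - 121 = (40*41)/1342 - 121 = (1/1342)*1640 - 121 = 820/671 - 121 = -80371/671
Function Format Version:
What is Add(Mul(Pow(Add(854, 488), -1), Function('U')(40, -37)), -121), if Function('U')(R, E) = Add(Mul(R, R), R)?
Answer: Rational(-80371, 671) ≈ -119.78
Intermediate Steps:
Function('U')(R, E) = Add(R, Pow(R, 2)) (Function('U')(R, E) = Add(Pow(R, 2), R) = Add(R, Pow(R, 2)))
Add(Mul(Pow(Add(854, 488), -1), Function('U')(40, -37)), -121) = Add(Mul(Pow(Add(854, 488), -1), Mul(40, Add(1, 40))), -121) = Add(Mul(Pow(1342, -1), Mul(40, 41)), -121) = Add(Mul(Rational(1, 1342), 1640), -121) = Add(Rational(820, 671), -121) = Rational(-80371, 671)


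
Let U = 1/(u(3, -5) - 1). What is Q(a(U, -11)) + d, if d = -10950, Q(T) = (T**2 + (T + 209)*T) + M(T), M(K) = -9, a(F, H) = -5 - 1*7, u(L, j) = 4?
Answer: -13179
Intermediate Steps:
U = 1/3 (U = 1/(4 - 1) = 1/3 ≈ 0.33333)
a(F, H) = -12 (a(F, H) = -5 - 7 = -12)
Q(T) = -9 + T**2 + T*(209 + T) (Q(T) = (T**2 + (T + 209)*T) - 9 = (T**2 + (209 + T)*T) - 9 = (T**2 + T*(209 + T)) - 9 = -9 + T**2 + T*(209 + T))
Q(a(U, -11)) + d = (-9 + 2*(-12)**2 + 209*(-12)) - 10950 = (-9 + 2*144 - 2508) - 10950 = (-9 + 288 - 2508) - 10950 = -2229 - 10950 = -13179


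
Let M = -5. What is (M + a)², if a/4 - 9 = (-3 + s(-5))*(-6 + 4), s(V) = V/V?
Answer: 2209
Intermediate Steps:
s(V) = 1
a = 52 (a = 36 + 4*((-3 + 1)*(-6 + 4)) = 36 + 4*(-2*(-2)) = 36 + 4*4 = 36 + 16 = 52)
(M + a)² = (-5 + 52)² = 47² = 2209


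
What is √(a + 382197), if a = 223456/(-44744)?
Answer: √11955596179177/5593 ≈ 618.22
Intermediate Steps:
a = -27932/5593 (a = 223456*(-1/44744) = -27932/5593 ≈ -4.9941)
√(a + 382197) = √(-27932/5593 + 382197) = √(2137599889/5593) = √11955596179177/5593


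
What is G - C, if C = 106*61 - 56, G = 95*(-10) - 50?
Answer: -7410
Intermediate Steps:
G = -1000 (G = -950 - 50 = -1000)
C = 6410 (C = 6466 - 56 = 6410)
G - C = -1000 - 1*6410 = -1000 - 6410 = -7410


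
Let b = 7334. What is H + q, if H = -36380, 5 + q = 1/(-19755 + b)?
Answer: -451938086/12421 ≈ -36385.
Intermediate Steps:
q = -62106/12421 (q = -5 + 1/(-19755 + 7334) = -5 + 1/(-12421) = -5 - 1/12421 = -62106/12421 ≈ -5.0001)
H + q = -36380 - 62106/12421 = -451938086/12421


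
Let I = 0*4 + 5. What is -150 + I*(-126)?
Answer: -780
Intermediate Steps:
I = 5 (I = 0 + 5 = 5)
-150 + I*(-126) = -150 + 5*(-126) = -150 - 630 = -780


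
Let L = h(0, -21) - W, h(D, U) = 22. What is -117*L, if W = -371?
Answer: -45981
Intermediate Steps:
L = 393 (L = 22 - 1*(-371) = 22 + 371 = 393)
-117*L = -117*393 = -45981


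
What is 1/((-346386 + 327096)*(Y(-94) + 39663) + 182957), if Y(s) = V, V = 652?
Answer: -1/777493393 ≈ -1.2862e-9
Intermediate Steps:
Y(s) = 652
1/((-346386 + 327096)*(Y(-94) + 39663) + 182957) = 1/((-346386 + 327096)*(652 + 39663) + 182957) = 1/(-19290*40315 + 182957) = 1/(-777676350 + 182957) = 1/(-777493393) = -1/777493393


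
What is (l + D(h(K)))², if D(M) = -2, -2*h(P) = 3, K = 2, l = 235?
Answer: 54289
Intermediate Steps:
h(P) = -3/2 (h(P) = -½*3 = -3/2)
(l + D(h(K)))² = (235 - 2)² = 233² = 54289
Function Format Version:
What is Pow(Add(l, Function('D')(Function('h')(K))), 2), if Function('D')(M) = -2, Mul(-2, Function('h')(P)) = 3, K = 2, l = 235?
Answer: 54289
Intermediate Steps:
Function('h')(P) = Rational(-3, 2) (Function('h')(P) = Mul(Rational(-1, 2), 3) = Rational(-3, 2))
Pow(Add(l, Function('D')(Function('h')(K))), 2) = Pow(Add(235, -2), 2) = Pow(233, 2) = 54289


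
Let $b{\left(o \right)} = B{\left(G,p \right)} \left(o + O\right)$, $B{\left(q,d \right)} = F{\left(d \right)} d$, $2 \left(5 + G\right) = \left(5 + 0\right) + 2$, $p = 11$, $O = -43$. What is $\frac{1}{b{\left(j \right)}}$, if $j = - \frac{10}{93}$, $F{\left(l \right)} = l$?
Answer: $- \frac{93}{485089} \approx -0.00019172$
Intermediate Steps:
$j = - \frac{10}{93}$ ($j = \left(-10\right) \frac{1}{93} = - \frac{10}{93} \approx -0.10753$)
$G = - \frac{3}{2}$ ($G = -5 + \frac{\left(5 + 0\right) + 2}{2} = -5 + \frac{5 + 2}{2} = -5 + \frac{1}{2} \cdot 7 = -5 + \frac{7}{2} = - \frac{3}{2} \approx -1.5$)
$B{\left(q,d \right)} = d^{2}$ ($B{\left(q,d \right)} = d d = d^{2}$)
$b{\left(o \right)} = -5203 + 121 o$ ($b{\left(o \right)} = 11^{2} \left(o - 43\right) = 121 \left(-43 + o\right) = -5203 + 121 o$)
$\frac{1}{b{\left(j \right)}} = \frac{1}{-5203 + 121 \left(- \frac{10}{93}\right)} = \frac{1}{-5203 - \frac{1210}{93}} = \frac{1}{- \frac{485089}{93}} = - \frac{93}{485089}$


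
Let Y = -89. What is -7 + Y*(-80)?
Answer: 7113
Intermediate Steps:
-7 + Y*(-80) = -7 - 89*(-80) = -7 + 7120 = 7113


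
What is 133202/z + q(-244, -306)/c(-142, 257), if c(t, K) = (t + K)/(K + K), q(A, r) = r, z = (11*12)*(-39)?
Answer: -412508131/296010 ≈ -1393.6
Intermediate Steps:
z = -5148 (z = 132*(-39) = -5148)
c(t, K) = (K + t)/(2*K) (c(t, K) = (K + t)/((2*K)) = (K + t)*(1/(2*K)) = (K + t)/(2*K))
133202/z + q(-244, -306)/c(-142, 257) = 133202/(-5148) - 306*514/(257 - 142) = 133202*(-1/5148) - 306/((1/2)*(1/257)*115) = -66601/2574 - 306/115/514 = -66601/2574 - 306*514/115 = -66601/2574 - 157284/115 = -412508131/296010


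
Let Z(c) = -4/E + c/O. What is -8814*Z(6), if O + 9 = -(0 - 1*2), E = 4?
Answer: 114582/7 ≈ 16369.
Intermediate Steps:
O = -7 (O = -9 - (0 - 1*2) = -9 - (0 - 2) = -9 - 1*(-2) = -9 + 2 = -7)
Z(c) = -1 - c/7 (Z(c) = -4/4 + c/(-7) = -4*1/4 + c*(-1/7) = -1 - c/7)
-8814*Z(6) = -8814*(-1 - 1/7*6) = -8814*(-1 - 6/7) = -8814*(-13/7) = 114582/7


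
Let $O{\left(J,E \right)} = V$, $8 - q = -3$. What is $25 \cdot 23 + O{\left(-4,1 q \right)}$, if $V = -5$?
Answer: $570$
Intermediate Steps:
$q = 11$ ($q = 8 - -3 = 8 + 3 = 11$)
$O{\left(J,E \right)} = -5$
$25 \cdot 23 + O{\left(-4,1 q \right)} = 25 \cdot 23 - 5 = 575 - 5 = 570$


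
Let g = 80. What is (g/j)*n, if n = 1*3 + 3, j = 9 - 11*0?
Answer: 160/3 ≈ 53.333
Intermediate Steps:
j = 9 (j = 9 + 0 = 9)
n = 6 (n = 3 + 3 = 6)
(g/j)*n = (80/9)*6 = 160/3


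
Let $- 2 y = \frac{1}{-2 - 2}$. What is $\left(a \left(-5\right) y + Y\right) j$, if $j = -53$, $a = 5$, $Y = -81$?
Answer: $\frac{35669}{8} \approx 4458.6$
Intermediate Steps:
$y = \frac{1}{8}$ ($y = - \frac{1}{2 \left(-2 - 2\right)} = - \frac{1}{2 \left(-4\right)} = \left(- \frac{1}{2}\right) \left(- \frac{1}{4}\right) = \frac{1}{8} \approx 0.125$)
$\left(a \left(-5\right) y + Y\right) j = \left(5 \left(-5\right) \frac{1}{8} - 81\right) \left(-53\right) = \left(\left(-25\right) \frac{1}{8} - 81\right) \left(-53\right) = \left(- \frac{25}{8} - 81\right) \left(-53\right) = \left(- \frac{673}{8}\right) \left(-53\right) = \frac{35669}{8}$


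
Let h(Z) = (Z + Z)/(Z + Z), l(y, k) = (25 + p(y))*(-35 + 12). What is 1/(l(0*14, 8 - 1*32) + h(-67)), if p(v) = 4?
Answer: -1/666 ≈ -0.0015015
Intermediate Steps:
l(y, k) = -667 (l(y, k) = (25 + 4)*(-35 + 12) = 29*(-23) = -667)
h(Z) = 1 (h(Z) = (2*Z)/((2*Z)) = (2*Z)*(1/(2*Z)) = 1)
1/(l(0*14, 8 - 1*32) + h(-67)) = 1/(-667 + 1) = 1/(-666) = -1/666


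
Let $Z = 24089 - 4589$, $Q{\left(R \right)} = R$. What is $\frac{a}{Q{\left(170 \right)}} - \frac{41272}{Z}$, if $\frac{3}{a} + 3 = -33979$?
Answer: $- \frac{917022793}{433270500} \approx -2.1165$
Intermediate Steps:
$Z = 19500$ ($Z = 24089 - 4589 = 19500$)
$a = - \frac{3}{33982}$ ($a = \frac{3}{-3 - 33979} = \frac{3}{-33982} = 3 \left(- \frac{1}{33982}\right) = - \frac{3}{33982} \approx -8.8282 \cdot 10^{-5}$)
$\frac{a}{Q{\left(170 \right)}} - \frac{41272}{Z} = - \frac{3}{33982 \cdot 170} - \frac{41272}{19500} = \left(- \frac{3}{33982}\right) \frac{1}{170} - \frac{10318}{4875} = - \frac{3}{5776940} - \frac{10318}{4875} = - \frac{917022793}{433270500}$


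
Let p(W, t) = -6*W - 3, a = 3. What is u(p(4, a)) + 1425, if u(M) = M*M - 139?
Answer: 2015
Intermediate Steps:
p(W, t) = -3 - 6*W
u(M) = -139 + M² (u(M) = M² - 139 = -139 + M²)
u(p(4, a)) + 1425 = (-139 + (-3 - 6*4)²) + 1425 = (-139 + (-3 - 24)²) + 1425 = (-139 + (-27)²) + 1425 = (-139 + 729) + 1425 = 590 + 1425 = 2015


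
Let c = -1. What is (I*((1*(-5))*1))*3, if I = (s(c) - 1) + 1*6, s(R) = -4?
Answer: -15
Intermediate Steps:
I = 1 (I = (-4 - 1) + 1*6 = -5 + 6 = 1)
(I*((1*(-5))*1))*3 = (1*((1*(-5))*1))*3 = (1*(-5*1))*3 = (1*(-5))*3 = -5*3 = -15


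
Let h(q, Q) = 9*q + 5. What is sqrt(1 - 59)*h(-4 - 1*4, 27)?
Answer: -67*I*sqrt(58) ≈ -510.26*I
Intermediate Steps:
h(q, Q) = 5 + 9*q
sqrt(1 - 59)*h(-4 - 1*4, 27) = sqrt(1 - 59)*(5 + 9*(-4 - 1*4)) = sqrt(-58)*(5 + 9*(-4 - 4)) = (I*sqrt(58))*(5 + 9*(-8)) = (I*sqrt(58))*(5 - 72) = (I*sqrt(58))*(-67) = -67*I*sqrt(58)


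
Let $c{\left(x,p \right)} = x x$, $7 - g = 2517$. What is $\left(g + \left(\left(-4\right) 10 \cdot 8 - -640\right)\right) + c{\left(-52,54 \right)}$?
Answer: $514$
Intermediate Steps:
$g = -2510$ ($g = 7 - 2517 = -2510$)
$c{\left(x,p \right)} = x^{2}$
$\left(g + \left(\left(-4\right) 10 \cdot 8 - -640\right)\right) + c{\left(-52,54 \right)} = \left(-2510 + \left(\left(-4\right) 10 \cdot 8 - -640\right)\right) + \left(-52\right)^{2} = \left(-2510 + \left(\left(-40\right) 8 + 640\right)\right) + 2704 = \left(-2510 + \left(-320 + 640\right)\right) + 2704 = \left(-2510 + 320\right) + 2704 = -2190 + 2704 = 514$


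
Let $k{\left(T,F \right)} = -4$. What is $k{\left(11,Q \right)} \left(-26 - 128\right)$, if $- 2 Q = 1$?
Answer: $616$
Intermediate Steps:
$Q = - \frac{1}{2}$ ($Q = \left(- \frac{1}{2}\right) 1 = - \frac{1}{2} \approx -0.5$)
$k{\left(11,Q \right)} \left(-26 - 128\right) = - 4 \left(-26 - 128\right) = \left(-4\right) \left(-154\right) = 616$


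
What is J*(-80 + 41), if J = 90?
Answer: -3510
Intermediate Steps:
J*(-80 + 41) = 90*(-80 + 41) = 90*(-39) = -3510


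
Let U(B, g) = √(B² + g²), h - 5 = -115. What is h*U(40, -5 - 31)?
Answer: -440*√181 ≈ -5919.6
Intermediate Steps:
h = -110 (h = 5 - 115 = -110)
h*U(40, -5 - 31) = -110*√(40² + (-5 - 31)²) = -110*√(1600 + (-36)²) = -110*√(1600 + 1296) = -440*√181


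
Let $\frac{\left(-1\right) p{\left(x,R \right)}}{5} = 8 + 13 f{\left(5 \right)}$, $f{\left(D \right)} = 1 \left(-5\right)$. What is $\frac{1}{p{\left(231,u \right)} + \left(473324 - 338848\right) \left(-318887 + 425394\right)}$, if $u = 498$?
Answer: $\frac{1}{14322635617} \approx 6.982 \cdot 10^{-11}$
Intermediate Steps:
$f{\left(D \right)} = -5$
$p{\left(x,R \right)} = 285$ ($p{\left(x,R \right)} = - 5 \left(8 + 13 \left(-5\right)\right) = - 5 \left(8 - 65\right) = \left(-5\right) \left(-57\right) = 285$)
$\frac{1}{p{\left(231,u \right)} + \left(473324 - 338848\right) \left(-318887 + 425394\right)} = \frac{1}{285 + \left(473324 - 338848\right) \left(-318887 + 425394\right)} = \frac{1}{285 + 134476 \cdot 106507} = \frac{1}{285 + 14322635332} = \frac{1}{14322635617}$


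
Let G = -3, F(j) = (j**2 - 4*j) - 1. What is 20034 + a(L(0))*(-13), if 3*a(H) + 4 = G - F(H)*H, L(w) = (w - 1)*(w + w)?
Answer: 60193/3 ≈ 20064.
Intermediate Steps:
L(w) = 2*w*(-1 + w) (L(w) = (-1 + w)*(2*w) = 2*w*(-1 + w))
F(j) = -1 + j**2 - 4*j
a(H) = -7/3 - H*(-1 + H**2 - 4*H)/3 (a(H) = -4/3 + (-3 - (-1 + H**2 - 4*H)*H)/3 = -4/3 + (-3 - H*(-1 + H**2 - 4*H))/3 = -4/3 + (-1 - H*(-1 + H**2 - 4*H)/3) = -7/3 - H*(-1 + H**2 - 4*H)/3)
20034 + a(L(0))*(-13) = 20034 + (-7/3 + (2*0*(-1 + 0))*(1 - (2*0*(-1 + 0))**2 + 4*(2*0*(-1 + 0)))/3)*(-13) = 20034 + (-7/3 + (2*0*(-1))*(1 - (2*0*(-1))**2 + 4*(2*0*(-1)))/3)*(-13) = 20034 + (-7/3 + (1/3)*0*(1 - 1*0**2 + 4*0))*(-13) = 20034 + (-7/3 + (1/3)*0*(1 - 1*0 + 0))*(-13) = 20034 + (-7/3 + (1/3)*0*(1 + 0 + 0))*(-13) = 20034 + (-7/3 + (1/3)*0*1)*(-13) = 20034 + (-7/3 + 0)*(-13) = 20034 - 7/3*(-13) = 20034 + 91/3 = 60193/3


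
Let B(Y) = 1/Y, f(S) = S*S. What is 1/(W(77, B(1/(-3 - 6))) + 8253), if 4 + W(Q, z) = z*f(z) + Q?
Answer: 1/7597 ≈ 0.00013163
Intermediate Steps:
f(S) = S**2
W(Q, z) = -4 + Q + z**3 (W(Q, z) = -4 + (z*z**2 + Q) = -4 + (z**3 + Q) = -4 + (Q + z**3) = -4 + Q + z**3)
1/(W(77, B(1/(-3 - 6))) + 8253) = 1/((-4 + 77 + (1/(1/(-3 - 6)))**3) + 8253) = 1/((-4 + 77 + (1/(1/(-9)))**3) + 8253) = 1/((-4 + 77 + (1/(-1/9))**3) + 8253) = 1/((-4 + 77 + (-9)**3) + 8253) = 1/((-4 + 77 - 729) + 8253) = 1/(-656 + 8253) = 1/7597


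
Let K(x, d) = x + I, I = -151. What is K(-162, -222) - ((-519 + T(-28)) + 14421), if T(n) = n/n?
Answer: -14216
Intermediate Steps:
T(n) = 1
K(x, d) = -151 + x (K(x, d) = x - 151 = -151 + x)
K(-162, -222) - ((-519 + T(-28)) + 14421) = (-151 - 162) - ((-519 + 1) + 14421) = -313 - (-518 + 14421) = -313 - 1*13903 = -313 - 13903 = -14216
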